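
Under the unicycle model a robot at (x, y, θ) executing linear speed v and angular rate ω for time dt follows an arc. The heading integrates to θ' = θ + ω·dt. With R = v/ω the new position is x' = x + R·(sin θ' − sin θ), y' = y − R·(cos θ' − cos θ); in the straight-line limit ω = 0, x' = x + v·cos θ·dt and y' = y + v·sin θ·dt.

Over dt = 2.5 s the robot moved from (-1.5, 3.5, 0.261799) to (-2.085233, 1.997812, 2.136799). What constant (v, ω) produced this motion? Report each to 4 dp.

v = -0.7500, ω = 0.7500

Δθ = 2.136799 − 0.261799 = 1.875000
ω = Δθ/dt = 1.875000/2.5 = 0.7500
R = −Δy/(cos θ' − cos θ) = -1.0000
v = R·ω = -1.0000·0.7500 = -0.7500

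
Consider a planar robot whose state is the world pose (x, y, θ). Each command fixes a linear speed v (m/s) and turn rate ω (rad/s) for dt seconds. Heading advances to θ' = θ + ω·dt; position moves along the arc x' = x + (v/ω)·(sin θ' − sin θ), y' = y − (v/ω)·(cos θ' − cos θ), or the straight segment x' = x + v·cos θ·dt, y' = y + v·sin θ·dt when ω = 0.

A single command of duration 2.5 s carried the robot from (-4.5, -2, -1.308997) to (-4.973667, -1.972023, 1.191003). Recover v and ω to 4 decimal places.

v = -0.2500, ω = 1.0000

Δθ = 1.191003 − -1.308997 = 2.500000
ω = Δθ/dt = 2.500000/2.5 = 1.0000
R = Δx/(sin θ' − sin θ) = -0.2500
v = R·ω = -0.2500·1.0000 = -0.2500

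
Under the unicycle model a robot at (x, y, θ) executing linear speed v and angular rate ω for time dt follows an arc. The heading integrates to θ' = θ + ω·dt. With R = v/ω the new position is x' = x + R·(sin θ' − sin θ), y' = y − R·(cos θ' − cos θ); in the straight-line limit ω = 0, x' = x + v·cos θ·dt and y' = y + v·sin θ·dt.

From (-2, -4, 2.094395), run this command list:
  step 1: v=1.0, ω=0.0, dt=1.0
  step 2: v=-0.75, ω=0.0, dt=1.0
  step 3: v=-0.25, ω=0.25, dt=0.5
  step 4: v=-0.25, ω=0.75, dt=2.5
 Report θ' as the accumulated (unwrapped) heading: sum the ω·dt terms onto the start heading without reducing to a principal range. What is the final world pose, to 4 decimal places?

(-1.5186, -3.8793, 4.0944)

step 1: θ'=2.0944 (straight) → pose (-2.5000, -3.1340, 2.0944)
step 2: θ'=2.0944 (straight) → pose (-2.1250, -3.7835, 2.0944)
step 3: θ'=2.2194 (R=-1.0000) → pose (-2.0559, -3.8876, 2.2194)
step 4: θ'=4.0944 (R=-0.3333) → pose (-1.5186, -3.8793, 4.0944)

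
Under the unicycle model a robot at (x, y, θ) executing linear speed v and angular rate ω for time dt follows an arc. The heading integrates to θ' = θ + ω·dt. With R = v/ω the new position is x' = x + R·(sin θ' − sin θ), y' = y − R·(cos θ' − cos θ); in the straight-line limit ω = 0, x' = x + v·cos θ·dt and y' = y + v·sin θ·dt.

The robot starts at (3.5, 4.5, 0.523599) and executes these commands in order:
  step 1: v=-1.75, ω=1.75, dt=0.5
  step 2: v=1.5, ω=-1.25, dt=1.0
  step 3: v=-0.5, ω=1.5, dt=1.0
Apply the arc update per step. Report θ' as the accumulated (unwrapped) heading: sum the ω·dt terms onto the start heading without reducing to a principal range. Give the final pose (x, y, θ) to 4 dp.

step 1: θ'=1.3986 (R=-1.0000) → pose (3.0148, 3.8053, 1.3986)
step 2: θ'=0.1486 (R=-1.2000) → pose (4.0194, 4.7865, 0.1486)
step 3: θ'=1.6486 (R=-0.3333) → pose (3.7364, 4.4309, 1.6486)

(3.7364, 4.4309, 1.6486)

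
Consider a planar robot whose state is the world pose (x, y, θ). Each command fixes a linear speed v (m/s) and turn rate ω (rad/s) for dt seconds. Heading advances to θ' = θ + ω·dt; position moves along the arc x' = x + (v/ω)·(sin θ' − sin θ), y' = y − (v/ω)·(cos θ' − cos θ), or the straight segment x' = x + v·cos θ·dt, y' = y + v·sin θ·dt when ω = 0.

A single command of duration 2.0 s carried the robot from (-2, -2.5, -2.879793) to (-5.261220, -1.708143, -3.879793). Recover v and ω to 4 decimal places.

v = 1.7500, ω = -0.5000

Δθ = -3.879793 − -2.879793 = -1.000000
ω = Δθ/dt = -1.000000/2.0 = -0.5000
R = Δx/(sin θ' − sin θ) = -3.5000
v = R·ω = -3.5000·-0.5000 = 1.7500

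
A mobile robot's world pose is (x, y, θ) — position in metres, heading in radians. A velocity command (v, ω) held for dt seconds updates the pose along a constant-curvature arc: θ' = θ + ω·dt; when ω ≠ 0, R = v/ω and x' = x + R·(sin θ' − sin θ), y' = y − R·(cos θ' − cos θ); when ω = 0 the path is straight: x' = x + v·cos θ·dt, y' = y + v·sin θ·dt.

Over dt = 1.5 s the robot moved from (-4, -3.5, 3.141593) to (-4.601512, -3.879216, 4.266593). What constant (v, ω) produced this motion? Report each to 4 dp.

v = 0.5000, ω = 0.7500

Δθ = 4.266593 − 3.141593 = 1.125000
ω = Δθ/dt = 1.125000/1.5 = 0.7500
R = Δx/(sin θ' − sin θ) = 0.6667
v = R·ω = 0.6667·0.7500 = 0.5000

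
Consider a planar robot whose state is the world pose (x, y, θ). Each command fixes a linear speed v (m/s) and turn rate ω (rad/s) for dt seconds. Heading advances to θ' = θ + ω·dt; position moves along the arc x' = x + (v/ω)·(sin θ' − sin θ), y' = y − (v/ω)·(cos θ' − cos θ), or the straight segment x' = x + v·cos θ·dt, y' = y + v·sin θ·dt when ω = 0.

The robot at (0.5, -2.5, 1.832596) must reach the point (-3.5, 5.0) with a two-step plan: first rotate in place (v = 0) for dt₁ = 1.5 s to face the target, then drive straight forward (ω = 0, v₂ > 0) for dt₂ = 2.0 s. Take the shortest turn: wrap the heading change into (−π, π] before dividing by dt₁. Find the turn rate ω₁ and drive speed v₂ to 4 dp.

heading to target = atan2(5−-2.5, -3.5−0.5) = 2.0608
Δθ = wrap(2.0608 − 1.8326) = 0.2282; ω₁ = Δθ/dt₁ = 0.1521
distance = √((-3.5−0.5)² + (5−-2.5)²) = 8.5000; v₂ = distance/dt₂ = 4.2500

ω₁ = 0.1521, v₂ = 4.2500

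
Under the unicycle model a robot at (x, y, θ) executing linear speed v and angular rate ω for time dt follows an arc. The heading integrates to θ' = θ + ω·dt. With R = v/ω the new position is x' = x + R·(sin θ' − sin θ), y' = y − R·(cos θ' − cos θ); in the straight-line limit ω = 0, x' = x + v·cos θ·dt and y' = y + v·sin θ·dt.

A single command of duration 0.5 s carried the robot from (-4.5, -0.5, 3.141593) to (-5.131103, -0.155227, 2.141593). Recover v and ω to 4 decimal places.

v = 1.5000, ω = -2.0000

Δθ = 2.141593 − 3.141593 = -1.000000
ω = Δθ/dt = -1.000000/0.5 = -2.0000
R = Δx/(sin θ' − sin θ) = -0.7500
v = R·ω = -0.7500·-2.0000 = 1.5000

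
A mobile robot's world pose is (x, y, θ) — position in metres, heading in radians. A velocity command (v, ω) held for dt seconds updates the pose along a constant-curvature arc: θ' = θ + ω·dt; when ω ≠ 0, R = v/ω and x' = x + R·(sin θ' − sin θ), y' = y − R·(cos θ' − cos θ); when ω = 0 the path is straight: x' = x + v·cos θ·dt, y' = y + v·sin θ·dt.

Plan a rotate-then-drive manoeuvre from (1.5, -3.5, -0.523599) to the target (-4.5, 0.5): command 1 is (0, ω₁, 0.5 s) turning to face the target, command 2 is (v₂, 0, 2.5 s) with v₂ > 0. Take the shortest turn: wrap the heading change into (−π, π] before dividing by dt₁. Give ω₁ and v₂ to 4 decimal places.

heading to target = atan2(0.5−-3.5, -4.5−1.5) = 2.5536
Δθ = wrap(2.5536 − -0.5236) = 3.0772; ω₁ = Δθ/dt₁ = 6.1544
distance = √((-4.5−1.5)² + (0.5−-3.5)²) = 7.2111; v₂ = distance/dt₂ = 2.8844

ω₁ = 6.1544, v₂ = 2.8844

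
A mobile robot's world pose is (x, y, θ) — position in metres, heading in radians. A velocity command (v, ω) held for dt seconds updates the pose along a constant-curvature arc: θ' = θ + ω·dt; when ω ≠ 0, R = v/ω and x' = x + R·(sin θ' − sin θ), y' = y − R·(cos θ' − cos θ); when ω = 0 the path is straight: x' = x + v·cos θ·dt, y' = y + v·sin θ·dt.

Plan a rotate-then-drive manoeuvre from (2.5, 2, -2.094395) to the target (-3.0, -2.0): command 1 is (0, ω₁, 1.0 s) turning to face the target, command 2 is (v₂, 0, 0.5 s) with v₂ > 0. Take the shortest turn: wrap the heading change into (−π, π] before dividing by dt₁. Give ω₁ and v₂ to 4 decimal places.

ω₁ = -0.4184, v₂ = 13.6015

heading to target = atan2(-2−2, -3−2.5) = -2.5128
Δθ = wrap(-2.5128 − -2.0944) = -0.4184; ω₁ = Δθ/dt₁ = -0.4184
distance = √((-3−2.5)² + (-2−2)²) = 6.8007; v₂ = distance/dt₂ = 13.6015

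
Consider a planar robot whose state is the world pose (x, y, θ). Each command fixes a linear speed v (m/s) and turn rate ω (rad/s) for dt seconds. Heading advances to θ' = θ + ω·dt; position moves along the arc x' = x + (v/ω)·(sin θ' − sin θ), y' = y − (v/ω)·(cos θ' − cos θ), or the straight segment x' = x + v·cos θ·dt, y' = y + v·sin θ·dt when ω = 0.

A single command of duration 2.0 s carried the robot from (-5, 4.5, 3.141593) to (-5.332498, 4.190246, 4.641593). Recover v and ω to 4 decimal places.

Δθ = 4.641593 − 3.141593 = 1.500000
ω = Δθ/dt = 1.500000/2.0 = 0.7500
R = Δx/(sin θ' − sin θ) = 0.3333
v = R·ω = 0.3333·0.7500 = 0.2500

v = 0.2500, ω = 0.7500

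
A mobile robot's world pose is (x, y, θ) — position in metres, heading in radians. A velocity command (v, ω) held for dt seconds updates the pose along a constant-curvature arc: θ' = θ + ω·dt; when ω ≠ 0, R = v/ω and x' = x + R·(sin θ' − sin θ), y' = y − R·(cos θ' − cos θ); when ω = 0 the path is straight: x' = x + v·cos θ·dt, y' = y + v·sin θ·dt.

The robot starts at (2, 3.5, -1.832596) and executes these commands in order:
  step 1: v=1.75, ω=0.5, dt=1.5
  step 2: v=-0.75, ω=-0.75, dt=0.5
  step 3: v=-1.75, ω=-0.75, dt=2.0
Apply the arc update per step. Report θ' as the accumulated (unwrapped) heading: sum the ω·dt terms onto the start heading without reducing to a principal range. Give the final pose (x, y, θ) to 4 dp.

step 1: θ'=-1.0826 (R=3.5000) → pose (2.2896, 0.9525, -1.0826)
step 2: θ'=-1.4576 (R=1.0000) → pose (2.1792, 1.3086, -1.4576)
step 3: θ'=-2.9576 (R=2.3333) → pose (4.0707, 3.8661, -2.9576)

(4.0707, 3.8661, -2.9576)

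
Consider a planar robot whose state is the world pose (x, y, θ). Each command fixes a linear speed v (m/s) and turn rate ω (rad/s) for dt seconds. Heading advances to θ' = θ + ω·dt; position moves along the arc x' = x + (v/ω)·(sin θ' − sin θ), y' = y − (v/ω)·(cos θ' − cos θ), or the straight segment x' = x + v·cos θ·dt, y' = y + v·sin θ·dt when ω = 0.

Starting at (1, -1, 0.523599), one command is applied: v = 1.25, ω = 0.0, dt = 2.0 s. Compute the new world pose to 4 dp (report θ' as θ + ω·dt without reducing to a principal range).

(3.1651, 0.2500, 0.5236)

θ' = 0.5236 + 0.0·2.0 = 0.5236
ω = 0 → straight: x' = 1 + 1.25·cos(0.5236)·2.0 = 3.1651
y' = -1 + 1.25·sin(0.5236)·2.0 = 0.2500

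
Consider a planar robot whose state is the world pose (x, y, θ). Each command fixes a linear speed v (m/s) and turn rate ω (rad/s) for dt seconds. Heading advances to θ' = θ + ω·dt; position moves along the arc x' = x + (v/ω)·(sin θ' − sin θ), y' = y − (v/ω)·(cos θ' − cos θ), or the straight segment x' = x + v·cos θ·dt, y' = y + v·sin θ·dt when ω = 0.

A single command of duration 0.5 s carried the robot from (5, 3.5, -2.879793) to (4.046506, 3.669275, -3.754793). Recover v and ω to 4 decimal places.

v = 2.0000, ω = -1.7500

Δθ = -3.754793 − -2.879793 = -0.875000
ω = Δθ/dt = -0.875000/0.5 = -1.7500
R = Δx/(sin θ' − sin θ) = -1.1429
v = R·ω = -1.1429·-1.7500 = 2.0000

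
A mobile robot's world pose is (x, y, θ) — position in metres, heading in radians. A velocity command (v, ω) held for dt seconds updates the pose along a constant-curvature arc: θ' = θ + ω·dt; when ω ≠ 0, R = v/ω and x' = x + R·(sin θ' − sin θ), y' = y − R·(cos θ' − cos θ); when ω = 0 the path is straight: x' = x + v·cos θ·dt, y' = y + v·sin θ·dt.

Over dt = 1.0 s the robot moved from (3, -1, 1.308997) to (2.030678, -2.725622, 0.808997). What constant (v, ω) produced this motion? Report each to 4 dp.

Δθ = 0.808997 − 1.308997 = -0.500000
ω = Δθ/dt = -0.500000/1.0 = -0.5000
R = −Δy/(cos θ' − cos θ) = 4.0000
v = R·ω = 4.0000·-0.5000 = -2.0000

v = -2.0000, ω = -0.5000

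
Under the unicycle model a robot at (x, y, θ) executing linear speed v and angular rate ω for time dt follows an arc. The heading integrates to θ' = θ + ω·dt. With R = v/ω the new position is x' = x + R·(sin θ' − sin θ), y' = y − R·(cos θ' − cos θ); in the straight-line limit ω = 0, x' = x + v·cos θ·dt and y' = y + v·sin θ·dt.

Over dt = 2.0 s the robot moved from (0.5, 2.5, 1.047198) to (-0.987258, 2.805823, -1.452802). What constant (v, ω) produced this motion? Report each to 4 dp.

v = -1.0000, ω = -1.2500

Δθ = -1.452802 − 1.047198 = -2.500000
ω = Δθ/dt = -2.500000/2.0 = -1.2500
R = Δx/(sin θ' − sin θ) = 0.8000
v = R·ω = 0.8000·-1.2500 = -1.0000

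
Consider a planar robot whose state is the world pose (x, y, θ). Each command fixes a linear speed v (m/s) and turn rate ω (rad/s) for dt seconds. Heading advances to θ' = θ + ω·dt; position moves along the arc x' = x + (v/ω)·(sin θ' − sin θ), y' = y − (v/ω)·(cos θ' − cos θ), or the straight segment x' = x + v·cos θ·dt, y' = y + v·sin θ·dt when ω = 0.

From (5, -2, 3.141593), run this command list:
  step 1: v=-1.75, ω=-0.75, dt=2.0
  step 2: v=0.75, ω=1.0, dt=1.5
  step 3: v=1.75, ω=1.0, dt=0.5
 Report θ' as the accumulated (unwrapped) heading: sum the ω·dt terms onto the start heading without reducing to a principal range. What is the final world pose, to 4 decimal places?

step 1: θ'=1.6416 (R=2.3333) → pose (7.3275, -4.1683, 1.6416)
step 2: θ'=3.1416 (R=0.7500) → pose (6.5794, -3.4713, 3.1416)
step 3: θ'=3.6416 (R=1.7500) → pose (5.7404, -3.6856, 3.6416)

(5.7404, -3.6856, 3.6416)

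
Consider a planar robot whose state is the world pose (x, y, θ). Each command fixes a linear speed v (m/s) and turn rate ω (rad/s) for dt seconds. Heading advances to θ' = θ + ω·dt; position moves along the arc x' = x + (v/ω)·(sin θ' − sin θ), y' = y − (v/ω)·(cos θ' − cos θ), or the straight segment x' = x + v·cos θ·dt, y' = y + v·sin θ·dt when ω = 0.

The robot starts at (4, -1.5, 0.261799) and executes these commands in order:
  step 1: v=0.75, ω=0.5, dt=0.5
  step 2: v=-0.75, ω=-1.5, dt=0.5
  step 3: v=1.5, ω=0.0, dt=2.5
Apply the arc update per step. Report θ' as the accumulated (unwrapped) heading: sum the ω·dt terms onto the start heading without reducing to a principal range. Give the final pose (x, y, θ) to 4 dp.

(7.6277, -2.2937, -0.2382)

step 1: θ'=0.5118 (R=1.5000) → pose (4.3464, -1.3589, 0.5118)
step 2: θ'=-0.2382 (R=0.5000) → pose (3.9835, -1.4089, -0.2382)
step 3: θ'=-0.2382 (straight) → pose (7.6277, -2.2937, -0.2382)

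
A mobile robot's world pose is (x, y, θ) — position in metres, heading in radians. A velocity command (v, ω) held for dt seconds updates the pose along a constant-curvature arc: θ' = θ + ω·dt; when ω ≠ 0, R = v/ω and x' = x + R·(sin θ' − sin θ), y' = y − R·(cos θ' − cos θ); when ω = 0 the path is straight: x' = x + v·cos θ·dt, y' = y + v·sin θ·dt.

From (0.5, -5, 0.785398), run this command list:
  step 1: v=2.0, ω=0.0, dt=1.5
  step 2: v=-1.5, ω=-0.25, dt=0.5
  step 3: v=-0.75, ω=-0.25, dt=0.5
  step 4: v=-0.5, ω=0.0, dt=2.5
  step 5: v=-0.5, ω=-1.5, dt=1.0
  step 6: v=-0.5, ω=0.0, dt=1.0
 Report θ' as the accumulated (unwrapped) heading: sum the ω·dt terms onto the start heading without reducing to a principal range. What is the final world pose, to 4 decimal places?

step 1: θ'=0.7854 (straight) → pose (2.6213, -2.8787, 0.7854)
step 2: θ'=0.6604 (R=6.0000) → pose (2.0593, -3.3745, 0.6604)
step 3: θ'=0.5354 (R=3.0000) → pose (1.7495, -3.5855, 0.5354)
step 4: θ'=0.5354 (straight) → pose (0.6744, -4.2232, 0.5354)
step 5: θ'=-0.9646 (R=0.3333) → pose (0.2304, -4.1264, -0.9646)
step 6: θ'=-0.9646 (straight) → pose (-0.0544, -3.7155, -0.9646)

(-0.0544, -3.7155, -0.9646)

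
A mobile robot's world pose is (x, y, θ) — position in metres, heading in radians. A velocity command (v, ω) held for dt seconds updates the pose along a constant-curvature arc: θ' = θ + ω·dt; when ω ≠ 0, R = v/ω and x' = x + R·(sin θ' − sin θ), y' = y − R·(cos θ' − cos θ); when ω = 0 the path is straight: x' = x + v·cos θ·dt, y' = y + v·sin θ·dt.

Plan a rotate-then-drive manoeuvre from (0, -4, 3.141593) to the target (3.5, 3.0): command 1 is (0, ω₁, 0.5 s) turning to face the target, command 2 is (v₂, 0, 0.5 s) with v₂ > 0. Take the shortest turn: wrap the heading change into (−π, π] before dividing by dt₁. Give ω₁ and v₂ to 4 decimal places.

heading to target = atan2(3−-4, 3.5−0) = 1.1071
Δθ = wrap(1.1071 − 3.1416) = -2.0344; ω₁ = Δθ/dt₁ = -4.0689
distance = √((3.5−0)² + (3−-4)²) = 7.8262; v₂ = distance/dt₂ = 15.6525

ω₁ = -4.0689, v₂ = 15.6525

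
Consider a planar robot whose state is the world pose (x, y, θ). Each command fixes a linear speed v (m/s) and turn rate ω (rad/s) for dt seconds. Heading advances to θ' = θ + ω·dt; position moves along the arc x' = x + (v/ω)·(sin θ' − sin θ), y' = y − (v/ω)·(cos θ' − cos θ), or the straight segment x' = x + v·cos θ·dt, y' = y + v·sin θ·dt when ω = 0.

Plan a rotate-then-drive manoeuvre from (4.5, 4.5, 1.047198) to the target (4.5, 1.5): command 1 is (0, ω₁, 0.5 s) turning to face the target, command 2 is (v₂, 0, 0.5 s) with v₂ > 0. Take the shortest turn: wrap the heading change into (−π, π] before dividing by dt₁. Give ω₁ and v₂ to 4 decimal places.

heading to target = atan2(1.5−4.5, 4.5−4.5) = -1.5708
Δθ = wrap(-1.5708 − 1.0472) = -2.6180; ω₁ = Δθ/dt₁ = -5.2360
distance = √((4.5−4.5)² + (1.5−4.5)²) = 3.0000; v₂ = distance/dt₂ = 6.0000

ω₁ = -5.2360, v₂ = 6.0000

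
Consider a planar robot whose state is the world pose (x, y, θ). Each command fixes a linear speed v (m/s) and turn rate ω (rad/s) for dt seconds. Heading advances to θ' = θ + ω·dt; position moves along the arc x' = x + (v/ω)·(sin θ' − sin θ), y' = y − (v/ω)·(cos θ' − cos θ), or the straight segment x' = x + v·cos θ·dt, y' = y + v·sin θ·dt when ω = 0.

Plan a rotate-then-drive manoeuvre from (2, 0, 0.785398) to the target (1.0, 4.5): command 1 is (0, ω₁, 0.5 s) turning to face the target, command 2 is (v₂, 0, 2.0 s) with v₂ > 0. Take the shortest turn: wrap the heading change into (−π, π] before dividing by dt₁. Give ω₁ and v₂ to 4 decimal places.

heading to target = atan2(4.5−0, 1−2) = 1.7895
Δθ = wrap(1.7895 − 0.7854) = 1.0041; ω₁ = Δθ/dt₁ = 2.0081
distance = √((1−2)² + (4.5−0)²) = 4.6098; v₂ = distance/dt₂ = 2.3049

ω₁ = 2.0081, v₂ = 2.3049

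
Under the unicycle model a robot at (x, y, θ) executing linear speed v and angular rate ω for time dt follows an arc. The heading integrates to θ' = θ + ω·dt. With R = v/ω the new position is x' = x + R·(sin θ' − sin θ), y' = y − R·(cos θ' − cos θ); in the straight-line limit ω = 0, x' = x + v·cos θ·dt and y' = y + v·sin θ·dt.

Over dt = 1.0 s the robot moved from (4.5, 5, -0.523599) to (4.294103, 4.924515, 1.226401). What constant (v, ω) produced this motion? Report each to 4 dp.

Δθ = 1.226401 − -0.523599 = 1.750000
ω = Δθ/dt = 1.750000/1.0 = 1.7500
R = Δx/(sin θ' − sin θ) = -0.1429
v = R·ω = -0.1429·1.7500 = -0.2500

v = -0.2500, ω = 1.7500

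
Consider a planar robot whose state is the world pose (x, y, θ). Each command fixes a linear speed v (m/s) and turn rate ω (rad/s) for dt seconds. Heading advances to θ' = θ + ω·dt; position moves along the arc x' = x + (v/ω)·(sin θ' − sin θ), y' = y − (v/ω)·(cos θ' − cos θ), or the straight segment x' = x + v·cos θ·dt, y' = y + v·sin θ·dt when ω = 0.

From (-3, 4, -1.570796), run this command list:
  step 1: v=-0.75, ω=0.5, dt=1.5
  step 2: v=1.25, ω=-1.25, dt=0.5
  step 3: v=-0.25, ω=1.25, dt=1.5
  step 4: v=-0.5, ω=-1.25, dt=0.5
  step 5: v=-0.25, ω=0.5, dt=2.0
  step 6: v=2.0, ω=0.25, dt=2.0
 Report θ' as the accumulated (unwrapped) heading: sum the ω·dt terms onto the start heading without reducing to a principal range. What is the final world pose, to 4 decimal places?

step 1: θ'=-0.8208 (R=-1.5000) → pose (-3.4025, 5.0225, -0.8208)
step 2: θ'=-1.4458 (R=-1.0000) → pose (-3.1420, 4.4655, -1.4458)
step 3: θ'=0.4292 (R=-0.2000) → pose (-3.4236, 4.6224, 0.4292)
step 4: θ'=-0.1958 (R=0.4000) → pose (-3.6679, 4.5938, -0.1958)
step 5: θ'=0.8042 (R=-0.5000) → pose (-4.1253, 4.4502, 0.8042)
step 6: θ'=1.3042 (R=8.0000) → pose (-2.1702, 7.8921, 1.3042)

(-2.1702, 7.8921, 1.3042)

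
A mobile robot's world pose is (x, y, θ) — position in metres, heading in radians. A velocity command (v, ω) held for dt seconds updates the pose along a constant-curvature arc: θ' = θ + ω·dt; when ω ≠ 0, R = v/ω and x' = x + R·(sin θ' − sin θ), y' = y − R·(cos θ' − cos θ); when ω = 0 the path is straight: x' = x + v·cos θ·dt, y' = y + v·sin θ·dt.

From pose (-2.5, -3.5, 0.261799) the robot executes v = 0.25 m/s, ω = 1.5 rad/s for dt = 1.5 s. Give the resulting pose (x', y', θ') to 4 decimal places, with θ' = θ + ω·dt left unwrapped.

θ' = 0.2618 + 1.5·1.5 = 2.5118
R = v/ω = 0.25/1.5 = 0.1667
x' = -2.5 + 0.1667·(sin 2.5118 − sin 0.2618) = -2.4450
y' = -3.5 − 0.1667·(cos 2.5118 − cos 0.2618) = -3.2043

(-2.4450, -3.2043, 2.5118)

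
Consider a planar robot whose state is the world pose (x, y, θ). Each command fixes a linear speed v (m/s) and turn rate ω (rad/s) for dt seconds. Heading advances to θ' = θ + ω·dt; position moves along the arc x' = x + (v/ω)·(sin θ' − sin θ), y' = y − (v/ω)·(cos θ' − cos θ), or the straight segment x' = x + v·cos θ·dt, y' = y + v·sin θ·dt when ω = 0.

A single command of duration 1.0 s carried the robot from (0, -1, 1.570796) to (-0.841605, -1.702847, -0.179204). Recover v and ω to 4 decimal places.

v = -1.2500, ω = -1.7500

Δθ = -0.179204 − 1.570796 = -1.750000
ω = Δθ/dt = -1.750000/1.0 = -1.7500
R = Δx/(sin θ' − sin θ) = 0.7143
v = R·ω = 0.7143·-1.7500 = -1.2500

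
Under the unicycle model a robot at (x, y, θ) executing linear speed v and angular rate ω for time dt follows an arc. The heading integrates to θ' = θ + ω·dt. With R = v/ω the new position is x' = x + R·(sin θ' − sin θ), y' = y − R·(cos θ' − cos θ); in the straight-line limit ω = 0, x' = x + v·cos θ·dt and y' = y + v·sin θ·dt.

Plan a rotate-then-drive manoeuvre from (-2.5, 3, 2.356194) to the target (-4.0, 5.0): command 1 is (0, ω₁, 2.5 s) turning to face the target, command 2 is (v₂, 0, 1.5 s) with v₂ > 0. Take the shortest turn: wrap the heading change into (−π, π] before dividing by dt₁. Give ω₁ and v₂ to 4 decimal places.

heading to target = atan2(5−3, -4−-2.5) = 2.2143
Δθ = wrap(2.2143 − 2.3562) = -0.1419; ω₁ = Δθ/dt₁ = -0.0568
distance = √((-4−-2.5)² + (5−3)²) = 2.5000; v₂ = distance/dt₂ = 1.6667

ω₁ = -0.0568, v₂ = 1.6667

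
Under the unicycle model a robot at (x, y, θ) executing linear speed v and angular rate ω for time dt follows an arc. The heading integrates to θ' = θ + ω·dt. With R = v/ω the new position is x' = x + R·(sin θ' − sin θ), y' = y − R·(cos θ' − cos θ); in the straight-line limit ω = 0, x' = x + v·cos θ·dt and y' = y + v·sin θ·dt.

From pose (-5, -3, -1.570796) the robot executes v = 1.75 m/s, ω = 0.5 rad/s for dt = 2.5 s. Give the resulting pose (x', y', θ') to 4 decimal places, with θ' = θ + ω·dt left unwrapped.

(-2.6036, -6.3214, -0.3208)

θ' = -1.5708 + 0.5·2.5 = -0.3208
R = v/ω = 1.75/0.5 = 3.5000
x' = -5 + 3.5000·(sin -0.3208 − sin -1.5708) = -2.6036
y' = -3 − 3.5000·(cos -0.3208 − cos -1.5708) = -6.3214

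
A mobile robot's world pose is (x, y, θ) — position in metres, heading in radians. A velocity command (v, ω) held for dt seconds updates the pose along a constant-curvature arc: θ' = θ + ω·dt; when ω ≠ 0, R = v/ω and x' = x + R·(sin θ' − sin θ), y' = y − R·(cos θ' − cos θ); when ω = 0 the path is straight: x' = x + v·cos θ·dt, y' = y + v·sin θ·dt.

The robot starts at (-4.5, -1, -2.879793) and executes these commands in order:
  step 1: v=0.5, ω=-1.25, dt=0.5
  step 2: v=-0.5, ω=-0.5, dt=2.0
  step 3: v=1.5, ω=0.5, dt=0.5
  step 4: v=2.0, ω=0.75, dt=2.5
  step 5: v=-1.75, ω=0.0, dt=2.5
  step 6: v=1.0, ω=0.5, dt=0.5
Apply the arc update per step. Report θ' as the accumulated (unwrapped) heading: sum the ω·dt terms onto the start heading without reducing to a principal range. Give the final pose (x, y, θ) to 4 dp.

(-5.7489, 2.3755, -2.1298)

step 1: θ'=-3.5048 (R=-0.4000) → pose (-4.7456, -0.9875, -3.5048)
step 2: θ'=-4.5048 (R=1.0000) → pose (-4.1224, -1.7162, -4.5048)
step 3: θ'=-4.2548 (R=3.0000) → pose (-4.3666, -1.0091, -4.2548)
step 4: θ'=-2.3798 (R=2.6667) → pose (-8.5995, -0.2577, -2.3798)
step 5: θ'=-2.3798 (straight) → pose (-5.4338, 2.7621, -2.3798)
step 6: θ'=-2.1298 (R=2.0000) → pose (-5.7489, 2.3755, -2.1298)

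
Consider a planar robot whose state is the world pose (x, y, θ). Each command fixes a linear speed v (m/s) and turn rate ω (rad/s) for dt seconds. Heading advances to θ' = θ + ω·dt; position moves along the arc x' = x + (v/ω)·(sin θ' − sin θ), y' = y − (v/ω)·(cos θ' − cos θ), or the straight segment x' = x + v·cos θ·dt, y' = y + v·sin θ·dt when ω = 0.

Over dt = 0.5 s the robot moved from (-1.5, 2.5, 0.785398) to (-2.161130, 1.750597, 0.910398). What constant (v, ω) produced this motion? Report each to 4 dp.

v = -2.0000, ω = 0.2500

Δθ = 0.910398 − 0.785398 = 0.125000
ω = Δθ/dt = 0.125000/0.5 = 0.2500
R = −Δy/(cos θ' − cos θ) = -8.0000
v = R·ω = -8.0000·0.2500 = -2.0000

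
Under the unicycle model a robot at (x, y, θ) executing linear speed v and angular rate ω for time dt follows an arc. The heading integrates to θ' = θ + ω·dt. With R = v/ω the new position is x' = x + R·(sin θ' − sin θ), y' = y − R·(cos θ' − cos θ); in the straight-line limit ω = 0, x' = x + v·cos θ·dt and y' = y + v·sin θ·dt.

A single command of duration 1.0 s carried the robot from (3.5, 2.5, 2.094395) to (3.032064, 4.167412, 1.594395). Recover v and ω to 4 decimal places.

v = 1.7500, ω = -0.5000

Δθ = 1.594395 − 2.094395 = -0.500000
ω = Δθ/dt = -0.500000/1.0 = -0.5000
R = −Δy/(cos θ' − cos θ) = -3.5000
v = R·ω = -3.5000·-0.5000 = 1.7500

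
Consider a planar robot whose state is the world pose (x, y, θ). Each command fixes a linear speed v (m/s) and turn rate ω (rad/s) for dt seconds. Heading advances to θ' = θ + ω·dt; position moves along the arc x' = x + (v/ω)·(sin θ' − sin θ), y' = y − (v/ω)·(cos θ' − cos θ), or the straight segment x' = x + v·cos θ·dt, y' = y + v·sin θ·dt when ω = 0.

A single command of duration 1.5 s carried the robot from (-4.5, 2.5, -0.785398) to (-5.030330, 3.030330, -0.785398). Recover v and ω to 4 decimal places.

v = -0.5000, ω = 0.0000

Δθ = -0.785398 − -0.785398 = 0.000000
ω = Δθ/dt = 0.000000/1.5 = 0.0000
ω = 0 → v = (Δx·cos θ + Δy·sin θ)/dt = -0.5000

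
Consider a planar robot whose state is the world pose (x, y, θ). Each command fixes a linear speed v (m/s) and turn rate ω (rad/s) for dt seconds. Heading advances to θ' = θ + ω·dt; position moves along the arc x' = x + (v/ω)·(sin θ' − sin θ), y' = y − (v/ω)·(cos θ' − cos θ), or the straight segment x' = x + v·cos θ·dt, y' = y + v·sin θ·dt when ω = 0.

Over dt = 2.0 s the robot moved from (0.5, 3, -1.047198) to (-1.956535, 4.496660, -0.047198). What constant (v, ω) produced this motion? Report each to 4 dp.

Δθ = -0.047198 − -1.047198 = 1.000000
ω = Δθ/dt = 1.000000/2.0 = 0.5000
R = Δx/(sin θ' − sin θ) = -3.0000
v = R·ω = -3.0000·0.5000 = -1.5000

v = -1.5000, ω = 0.5000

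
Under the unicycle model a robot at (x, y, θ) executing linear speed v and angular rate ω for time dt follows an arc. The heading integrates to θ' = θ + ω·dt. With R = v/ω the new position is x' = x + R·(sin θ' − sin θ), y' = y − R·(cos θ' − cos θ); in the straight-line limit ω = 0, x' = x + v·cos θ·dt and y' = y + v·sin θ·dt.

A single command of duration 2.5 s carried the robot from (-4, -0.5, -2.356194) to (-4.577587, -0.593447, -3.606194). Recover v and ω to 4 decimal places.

v = 0.2500, ω = -0.5000

Δθ = -3.606194 − -2.356194 = -1.250000
ω = Δθ/dt = -1.250000/2.5 = -0.5000
R = Δx/(sin θ' − sin θ) = -0.5000
v = R·ω = -0.5000·-0.5000 = 0.2500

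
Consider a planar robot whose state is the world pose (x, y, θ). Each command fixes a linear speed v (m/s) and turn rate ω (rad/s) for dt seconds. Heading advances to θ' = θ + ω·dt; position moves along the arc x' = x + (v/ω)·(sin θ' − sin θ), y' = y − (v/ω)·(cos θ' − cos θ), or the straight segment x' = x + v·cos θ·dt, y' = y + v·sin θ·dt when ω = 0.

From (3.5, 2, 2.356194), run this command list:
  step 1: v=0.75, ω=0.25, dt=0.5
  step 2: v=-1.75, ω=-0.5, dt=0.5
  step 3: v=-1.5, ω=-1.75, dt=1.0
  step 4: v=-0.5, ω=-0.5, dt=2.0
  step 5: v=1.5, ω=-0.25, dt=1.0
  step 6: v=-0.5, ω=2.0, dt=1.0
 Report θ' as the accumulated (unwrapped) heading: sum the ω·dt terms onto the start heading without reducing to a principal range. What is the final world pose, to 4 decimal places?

step 1: θ'=2.4812 (R=3.0000) → pose (3.2190, 2.2479, 2.4812)
step 2: θ'=2.2312 (R=3.5000) → pose (3.8361, 1.6308, 2.2312)
step 3: θ'=0.4812 (R=0.8571) → pose (3.5559, 0.3452, 0.4812)
step 4: θ'=-0.5188 (R=1.0000) → pose (2.5972, 0.3632, -0.5188)
step 5: θ'=-0.7688 (R=-6.0000) → pose (3.7938, -0.5348, -0.7688)
step 6: θ'=1.2312 (R=-0.2500) → pose (3.3843, -0.6312, 1.2312)

(3.3843, -0.6312, 1.2312)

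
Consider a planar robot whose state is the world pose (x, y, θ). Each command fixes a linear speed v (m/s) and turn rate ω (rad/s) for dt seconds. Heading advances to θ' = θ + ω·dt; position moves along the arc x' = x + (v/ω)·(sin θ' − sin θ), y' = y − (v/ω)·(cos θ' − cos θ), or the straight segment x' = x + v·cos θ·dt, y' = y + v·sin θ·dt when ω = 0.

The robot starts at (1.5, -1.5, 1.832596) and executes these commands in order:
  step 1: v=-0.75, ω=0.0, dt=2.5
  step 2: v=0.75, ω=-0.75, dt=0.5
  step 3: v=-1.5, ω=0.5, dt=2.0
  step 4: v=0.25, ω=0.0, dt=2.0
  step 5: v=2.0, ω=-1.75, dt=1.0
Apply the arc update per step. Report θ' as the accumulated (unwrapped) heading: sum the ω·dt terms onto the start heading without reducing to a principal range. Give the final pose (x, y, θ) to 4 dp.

step 1: θ'=1.8326 (straight) → pose (1.9853, -3.3111, 1.8326)
step 2: θ'=1.4576 (R=-1.0000) → pose (1.9576, -2.9393, 1.4576)
step 3: θ'=2.4576 (R=-3.0000) → pose (3.0427, -5.6034, 2.4576)
step 4: θ'=2.4576 (straight) → pose (2.6552, -5.2874, 2.4576)
step 5: θ'=0.7076 (R=-1.1429) → pose (2.6345, -3.5332, 0.7076)

(2.6345, -3.5332, 0.7076)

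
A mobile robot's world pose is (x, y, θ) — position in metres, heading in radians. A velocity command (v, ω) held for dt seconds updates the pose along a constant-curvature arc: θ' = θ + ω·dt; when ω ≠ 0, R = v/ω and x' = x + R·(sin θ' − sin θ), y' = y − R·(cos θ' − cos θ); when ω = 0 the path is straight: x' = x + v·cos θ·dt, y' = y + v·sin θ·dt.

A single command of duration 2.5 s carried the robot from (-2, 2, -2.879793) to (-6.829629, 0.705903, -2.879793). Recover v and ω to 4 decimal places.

v = 2.0000, ω = 0.0000

Δθ = -2.879793 − -2.879793 = 0.000000
ω = Δθ/dt = 0.000000/2.5 = 0.0000
ω = 0 → v = (Δx·cos θ + Δy·sin θ)/dt = 2.0000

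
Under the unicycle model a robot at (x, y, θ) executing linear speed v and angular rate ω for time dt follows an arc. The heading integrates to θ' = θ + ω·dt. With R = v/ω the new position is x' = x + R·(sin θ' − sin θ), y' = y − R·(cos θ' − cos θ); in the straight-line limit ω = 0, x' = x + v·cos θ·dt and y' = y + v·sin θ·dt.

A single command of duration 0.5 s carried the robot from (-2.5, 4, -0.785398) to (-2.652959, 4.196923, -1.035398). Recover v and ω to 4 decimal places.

Δθ = -1.035398 − -0.785398 = -0.250000
ω = Δθ/dt = -0.250000/0.5 = -0.5000
R = −Δy/(cos θ' − cos θ) = 1.0000
v = R·ω = 1.0000·-0.5000 = -0.5000

v = -0.5000, ω = -0.5000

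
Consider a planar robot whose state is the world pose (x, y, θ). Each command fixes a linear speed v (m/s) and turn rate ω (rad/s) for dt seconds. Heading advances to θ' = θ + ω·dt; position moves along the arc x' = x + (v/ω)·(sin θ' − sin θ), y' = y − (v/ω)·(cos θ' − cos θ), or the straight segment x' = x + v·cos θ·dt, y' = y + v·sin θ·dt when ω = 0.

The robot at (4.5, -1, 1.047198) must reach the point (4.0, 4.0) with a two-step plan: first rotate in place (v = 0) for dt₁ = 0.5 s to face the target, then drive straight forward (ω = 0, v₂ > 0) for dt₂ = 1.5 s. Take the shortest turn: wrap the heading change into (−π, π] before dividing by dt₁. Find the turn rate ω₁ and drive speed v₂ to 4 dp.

heading to target = atan2(4−-1, 4−4.5) = 1.6705
Δθ = wrap(1.6705 − 1.0472) = 0.6233; ω₁ = Δθ/dt₁ = 1.2465
distance = √((4−4.5)² + (4−-1)²) = 5.0249; v₂ = distance/dt₂ = 3.3500

ω₁ = 1.2465, v₂ = 3.3500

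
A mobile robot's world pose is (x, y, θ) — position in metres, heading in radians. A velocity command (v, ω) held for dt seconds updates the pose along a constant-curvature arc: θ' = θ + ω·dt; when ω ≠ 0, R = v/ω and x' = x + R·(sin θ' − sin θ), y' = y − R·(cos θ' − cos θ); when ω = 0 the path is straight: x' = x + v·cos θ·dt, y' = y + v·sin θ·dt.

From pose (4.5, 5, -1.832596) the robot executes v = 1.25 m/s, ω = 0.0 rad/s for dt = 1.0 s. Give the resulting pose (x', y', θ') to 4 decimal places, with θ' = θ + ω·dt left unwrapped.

θ' = -1.8326 + 0.0·1.0 = -1.8326
ω = 0 → straight: x' = 4.5 + 1.25·cos(-1.8326)·1.0 = 4.1765
y' = 5 + 1.25·sin(-1.8326)·1.0 = 3.7926

(4.1765, 3.7926, -1.8326)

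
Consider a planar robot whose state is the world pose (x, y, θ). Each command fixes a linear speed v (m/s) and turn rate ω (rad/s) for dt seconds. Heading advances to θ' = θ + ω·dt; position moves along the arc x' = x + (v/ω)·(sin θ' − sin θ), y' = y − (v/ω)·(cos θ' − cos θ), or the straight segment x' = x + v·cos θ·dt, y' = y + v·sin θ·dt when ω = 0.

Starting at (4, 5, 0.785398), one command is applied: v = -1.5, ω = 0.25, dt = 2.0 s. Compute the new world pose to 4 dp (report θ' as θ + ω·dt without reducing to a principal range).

θ' = 0.7854 + 0.25·2.0 = 1.2854
R = v/ω = -1.5/0.25 = -6.0000
x' = 4 + -6.0000·(sin 1.2854 − sin 0.7854) = 2.4853
y' = 5 − -6.0000·(cos 1.2854 − cos 0.7854) = 2.4466

(2.4853, 2.4466, 1.2854)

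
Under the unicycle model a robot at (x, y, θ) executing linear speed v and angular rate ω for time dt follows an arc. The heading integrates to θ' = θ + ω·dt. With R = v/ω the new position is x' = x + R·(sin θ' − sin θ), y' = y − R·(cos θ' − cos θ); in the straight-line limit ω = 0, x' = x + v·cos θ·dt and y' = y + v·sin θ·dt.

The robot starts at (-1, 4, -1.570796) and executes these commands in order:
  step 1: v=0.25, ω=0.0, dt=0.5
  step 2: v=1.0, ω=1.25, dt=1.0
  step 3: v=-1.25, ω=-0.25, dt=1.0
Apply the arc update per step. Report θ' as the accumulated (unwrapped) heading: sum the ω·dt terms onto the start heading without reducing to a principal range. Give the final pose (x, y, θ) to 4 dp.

(-1.5772, 3.6534, -0.5708)

step 1: θ'=-1.5708 (straight) → pose (-1.0000, 3.8750, -1.5708)
step 2: θ'=-0.3208 (R=0.8000) → pose (-0.4523, 3.1158, -0.3208)
step 3: θ'=-0.5708 (R=5.0000) → pose (-1.5772, 3.6534, -0.5708)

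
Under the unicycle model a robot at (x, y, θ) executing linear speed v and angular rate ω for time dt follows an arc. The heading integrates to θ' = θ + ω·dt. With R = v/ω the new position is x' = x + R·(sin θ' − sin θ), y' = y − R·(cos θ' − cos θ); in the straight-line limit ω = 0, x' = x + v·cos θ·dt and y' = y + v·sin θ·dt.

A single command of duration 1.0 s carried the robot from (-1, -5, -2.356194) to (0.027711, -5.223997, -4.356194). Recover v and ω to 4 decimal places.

Δθ = -4.356194 − -2.356194 = -2.000000
ω = Δθ/dt = -2.000000/1.0 = -2.0000
R = Δx/(sin θ' − sin θ) = 0.6250
v = R·ω = 0.6250·-2.0000 = -1.2500

v = -1.2500, ω = -2.0000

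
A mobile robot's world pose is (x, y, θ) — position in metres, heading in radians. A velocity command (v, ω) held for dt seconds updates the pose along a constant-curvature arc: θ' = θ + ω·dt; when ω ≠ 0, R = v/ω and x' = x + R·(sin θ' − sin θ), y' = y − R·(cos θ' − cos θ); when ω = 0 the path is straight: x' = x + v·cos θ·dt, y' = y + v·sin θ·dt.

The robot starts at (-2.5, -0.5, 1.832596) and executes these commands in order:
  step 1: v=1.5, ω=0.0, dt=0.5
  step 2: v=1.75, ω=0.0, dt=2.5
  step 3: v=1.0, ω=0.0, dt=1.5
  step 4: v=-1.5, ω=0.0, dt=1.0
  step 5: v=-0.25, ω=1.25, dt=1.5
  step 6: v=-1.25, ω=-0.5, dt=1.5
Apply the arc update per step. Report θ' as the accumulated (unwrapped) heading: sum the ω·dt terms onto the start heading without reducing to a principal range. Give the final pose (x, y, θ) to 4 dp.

(-1.7280, 4.6810, 2.9576)

step 1: θ'=1.8326 (straight) → pose (-2.6941, 0.2244, 1.8326)
step 2: θ'=1.8326 (straight) → pose (-3.8264, 4.4504, 1.8326)
step 3: θ'=1.8326 (straight) → pose (-4.2147, 5.8993, 1.8326)
step 4: θ'=1.8326 (straight) → pose (-3.8264, 4.4504, 1.8326)
step 5: θ'=3.7076 (R=-0.2000) → pose (-3.5260, 4.3333, 3.7076)
step 6: θ'=2.9576 (R=2.5000) → pose (-1.7280, 4.6810, 2.9576)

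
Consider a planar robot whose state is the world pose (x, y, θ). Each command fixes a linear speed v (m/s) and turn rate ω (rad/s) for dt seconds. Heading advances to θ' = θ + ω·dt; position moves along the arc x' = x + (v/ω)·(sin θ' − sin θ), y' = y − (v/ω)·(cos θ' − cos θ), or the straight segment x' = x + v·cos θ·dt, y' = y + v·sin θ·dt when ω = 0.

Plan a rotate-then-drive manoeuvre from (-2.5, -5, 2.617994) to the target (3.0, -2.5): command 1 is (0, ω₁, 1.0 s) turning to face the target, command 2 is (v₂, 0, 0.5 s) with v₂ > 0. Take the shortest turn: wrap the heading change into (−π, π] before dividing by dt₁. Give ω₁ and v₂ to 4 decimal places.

ω₁ = -2.1914, v₂ = 12.0830

heading to target = atan2(-2.5−-5, 3−-2.5) = 0.4266
Δθ = wrap(0.4266 − 2.6180) = -2.1914; ω₁ = Δθ/dt₁ = -2.1914
distance = √((3−-2.5)² + (-2.5−-5)²) = 6.0415; v₂ = distance/dt₂ = 12.0830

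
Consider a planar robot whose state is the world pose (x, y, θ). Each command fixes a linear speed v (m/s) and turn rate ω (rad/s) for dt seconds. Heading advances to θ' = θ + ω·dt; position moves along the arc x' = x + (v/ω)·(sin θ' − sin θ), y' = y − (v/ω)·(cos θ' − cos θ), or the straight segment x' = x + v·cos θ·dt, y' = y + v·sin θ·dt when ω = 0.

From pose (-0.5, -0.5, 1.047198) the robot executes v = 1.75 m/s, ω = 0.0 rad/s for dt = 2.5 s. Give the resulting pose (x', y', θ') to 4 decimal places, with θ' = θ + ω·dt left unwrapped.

θ' = 1.0472 + 0.0·2.5 = 1.0472
ω = 0 → straight: x' = -0.5 + 1.75·cos(1.0472)·2.5 = 1.6875
y' = -0.5 + 1.75·sin(1.0472)·2.5 = 3.2889

(1.6875, 3.2889, 1.0472)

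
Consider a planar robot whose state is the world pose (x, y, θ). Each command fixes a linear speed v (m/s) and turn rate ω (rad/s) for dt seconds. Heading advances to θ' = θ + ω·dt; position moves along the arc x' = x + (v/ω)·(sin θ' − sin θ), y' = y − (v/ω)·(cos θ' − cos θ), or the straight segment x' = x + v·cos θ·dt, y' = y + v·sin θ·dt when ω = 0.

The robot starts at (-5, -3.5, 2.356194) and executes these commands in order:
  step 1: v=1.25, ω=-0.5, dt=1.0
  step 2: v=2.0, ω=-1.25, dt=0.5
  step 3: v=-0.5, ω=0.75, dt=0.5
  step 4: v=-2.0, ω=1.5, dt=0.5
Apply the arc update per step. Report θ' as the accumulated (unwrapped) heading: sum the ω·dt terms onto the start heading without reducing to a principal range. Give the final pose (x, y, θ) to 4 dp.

step 1: θ'=1.8562 (R=-2.5000) → pose (-5.6311, -2.4361, 1.8562)
step 2: θ'=1.2312 (R=-1.6000) → pose (-5.6044, -1.4526, 1.2312)
step 3: θ'=1.6062 (R=-0.6667) → pose (-5.6421, -1.6983, 1.6062)
step 4: θ'=2.3562 (R=-1.3333) → pose (-5.2524, -2.5939, 2.3562)

(-5.2524, -2.5939, 2.3562)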